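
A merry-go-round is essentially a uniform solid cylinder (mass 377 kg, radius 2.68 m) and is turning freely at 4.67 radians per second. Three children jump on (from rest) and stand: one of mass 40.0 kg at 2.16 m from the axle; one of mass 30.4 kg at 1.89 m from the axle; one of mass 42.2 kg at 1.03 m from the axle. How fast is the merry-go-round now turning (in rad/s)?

ω_f ≈ 3.73 rad/s

The added mass arrives with no angular momentum about the axle, and any external torque about the axle is negligible, so the system's angular momentum is conserved.
I_p = ½(377)(2.68)² = 1354 kg·m².
Added inertia Σmr² = (40.0)(2.16)² + (30.4)(1.89)² + (42.2)(1.03)² = 340.0 kg·m²; I_f = 1354 + 340.0 = 1694 kg·m².
ω_f = I_p ω_i / I_f = (1354)(4.67) / 1694 = 3.733 rad/s.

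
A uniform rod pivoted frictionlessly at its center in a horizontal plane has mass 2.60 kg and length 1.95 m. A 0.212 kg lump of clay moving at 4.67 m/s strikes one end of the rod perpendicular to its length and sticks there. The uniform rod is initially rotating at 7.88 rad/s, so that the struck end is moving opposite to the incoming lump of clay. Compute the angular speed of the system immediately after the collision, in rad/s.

The axle reaction passes through the pivot and exerts no torque about it; angular momentum about the pivot is conserved through the impact.
I_p = (1/12)(2.60)(1.95)² = 0.8239 kg·m². Taking the sense of the lump of clay's angular momentum as positive, L_{lump} = m v R = (0.212)(4.67)(1.95/2) = 0.9653 kg·m²/s.
L_i = −I_p ω_p + m v R = −(0.8239)(7.88) + 0.9653 = -5.527 kg·m²/s.
After sticking, I_f = I_p + m R² = 0.8239 + (0.212)(1.95/2)² = 1.025 kg·m².
ω_f = L_i / I_f = -5.527 / 1.025 = -5.390 rad/s.

|ω_f| ≈ 5.39 rad/s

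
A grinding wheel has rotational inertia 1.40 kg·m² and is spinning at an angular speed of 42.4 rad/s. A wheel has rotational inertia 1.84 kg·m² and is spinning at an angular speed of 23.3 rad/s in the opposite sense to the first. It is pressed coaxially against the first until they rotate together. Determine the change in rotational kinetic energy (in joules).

ΔKE ≈ -1720 J

The coupling torques are internal; angular momentum about the shared axis is conserved.
Taking A's sense as positive: L = (1.400)(42.4) − (1.840)(23.3) = 16.49 kg·m²·rad/s.
Combined I = 1.400 + 1.840 = 3.240 kg·m².
ω_f = L / I = 16.49 / 3.240 = 5.089 rad/s.
KE_i = ½ΣIω² = 1758 J; KE_f = ½(3.240)(5.089)² = 41.95 J.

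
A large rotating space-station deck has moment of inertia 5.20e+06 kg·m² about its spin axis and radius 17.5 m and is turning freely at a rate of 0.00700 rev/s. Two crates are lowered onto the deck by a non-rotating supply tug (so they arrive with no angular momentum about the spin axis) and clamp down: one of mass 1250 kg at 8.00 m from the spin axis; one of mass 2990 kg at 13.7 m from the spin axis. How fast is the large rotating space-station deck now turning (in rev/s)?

No external torque acts about the spin axis; L_before = L_after.
Added inertia Σmr² = (1250)(8.00)² + (2990)(13.7)² = 6.412e+05 kg·m²; I_f = 5.200e+06 + 6.412e+05 = 5.841e+06 kg·m².
ω_f = I_p ω_i / I_f = (5.200e+06)(0.00700) / 5.841e+06 = 0.006232 rev/s.

ω_f ≈ 0.00623 rev/s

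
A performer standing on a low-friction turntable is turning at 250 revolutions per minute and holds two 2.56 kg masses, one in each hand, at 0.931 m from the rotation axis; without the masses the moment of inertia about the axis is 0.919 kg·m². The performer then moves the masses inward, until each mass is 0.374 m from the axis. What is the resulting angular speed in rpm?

Angular momentum about the spin axis is conserved since the torque about it is zero.
I₁ = 0.919 + 2(2.56)(0.931)² = 5.357 kg·m²; I₂ = 0.919 + 2(2.56)(0.374)² = 1.635 kg·m².
ω₂ = I₁ω₁ / I₂ = (5.357)(250 rpm) / (1.635) = 819.0 rpm.

ω₂ ≈ 819 rpm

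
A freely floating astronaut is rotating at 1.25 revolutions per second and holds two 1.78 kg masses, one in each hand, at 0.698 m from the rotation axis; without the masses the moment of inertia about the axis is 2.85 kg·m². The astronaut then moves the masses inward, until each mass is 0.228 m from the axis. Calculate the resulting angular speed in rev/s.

No external torque acts about the spin axis, so angular momentum is conserved.
I₁ = 2.85 + 2(1.78)(0.698)² = 4.584 kg·m²; I₂ = 2.85 + 2(1.78)(0.228)² = 3.035 kg·m².
ω₂ = I₁ω₁ / I₂ = (4.584)(1.25 rev/s) / (3.035) = 1.888 rev/s.

ω₂ ≈ 1.89 rev/s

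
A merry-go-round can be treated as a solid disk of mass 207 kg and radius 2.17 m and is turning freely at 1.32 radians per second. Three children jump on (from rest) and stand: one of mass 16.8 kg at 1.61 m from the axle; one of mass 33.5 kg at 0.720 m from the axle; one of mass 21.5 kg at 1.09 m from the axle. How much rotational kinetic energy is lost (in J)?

No external torque acts about the axle; L_before = L_after.
I_p = ½(207)(2.17)² = 487.4 kg·m².
Added inertia Σmr² = (16.8)(1.61)² + (33.5)(0.720)² + (21.5)(1.09)² = 86.46 kg·m²; I_f = 487.4 + 86.46 = 573.8 kg·m².
ω_f = I_p ω_i / I_f = (487.4)(1.32) / 573.8 = 1.121 rad/s.
KE_i = ½(487.4)(1.320 rad/s)² = 424.6 J; KE_f = ½(573.8)(1.121)² = 360.6 J.

energy lost ≈ 64.0 J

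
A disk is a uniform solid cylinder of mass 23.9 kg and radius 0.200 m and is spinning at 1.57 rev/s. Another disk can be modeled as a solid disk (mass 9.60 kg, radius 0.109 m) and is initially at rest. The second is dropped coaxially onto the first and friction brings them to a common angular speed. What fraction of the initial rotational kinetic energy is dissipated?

No external torque acts about the common axis, so total angular momentum is conserved.
Moments of inertia: I_A = ½(23.9)(0.200)² = 0.4780 kg·m²; I_B = ½(9.60)(0.109)² = 0.05703 kg·m².
Taking A's sense as positive: L = (0.4780)(1.57) = 0.7505 kg·m²·rev/s.
Combined I = 0.4780 + 0.05703 = 0.5350 kg·m².
ω_f = L / I = 0.7505 / 0.5350 = 1.403 rev/s.
KE_i = ½ΣIω² = 23.26 J; KE_f = ½(0.5350)(8.813)² = 20.78 J.
Fraction dissipated = (KE_i − KE_f)/KE_i = 0.1066.

fraction ≈ 0.107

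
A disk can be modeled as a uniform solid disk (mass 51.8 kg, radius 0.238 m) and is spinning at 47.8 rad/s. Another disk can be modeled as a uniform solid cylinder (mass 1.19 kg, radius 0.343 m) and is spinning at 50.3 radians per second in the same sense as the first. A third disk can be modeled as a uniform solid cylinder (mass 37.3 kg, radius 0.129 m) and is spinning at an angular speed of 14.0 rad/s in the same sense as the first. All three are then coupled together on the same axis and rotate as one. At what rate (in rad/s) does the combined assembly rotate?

|ω_f| ≈ 42.2 rad/s

No external torque acts about the common axis, so total angular momentum is conserved.
Moments of inertia: I_A = ½(51.8)(0.238)² = 1.467 kg·m²; I_B = ½(1.19)(0.343)² = 0.07000 kg·m²; I_C = ½(37.3)(0.129)² = 0.3104 kg·m².
Taking A's sense as positive: L = (1.467)(47.8) + (0.07000)(50.3) + (0.3104)(14.0) = 77.99 kg·m²·rad/s.
Combined I = 1.467 + 0.07000 + 0.3104 = 1.847 kg·m².
ω_f = L / I = 77.99 / 1.847 = 42.22 rad/s.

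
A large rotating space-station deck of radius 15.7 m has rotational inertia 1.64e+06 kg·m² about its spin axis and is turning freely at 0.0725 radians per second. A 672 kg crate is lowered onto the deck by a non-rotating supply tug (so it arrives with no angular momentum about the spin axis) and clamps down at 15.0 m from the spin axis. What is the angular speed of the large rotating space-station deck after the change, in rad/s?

ω_f ≈ 0.0664 rad/s

The added mass arrives with no angular momentum about the spin axis, and any external torque about the spin axis is negligible, so the system's angular momentum is conserved.
Added inertia Σmr² = (672)(15.0)² = 1.512e+05 kg·m²; I_f = 1.640e+06 + 1.512e+05 = 1.791e+06 kg·m².
ω_f = I_p ω_i / I_f = (1.640e+06)(0.0725) / 1.791e+06 = 0.06638 rad/s.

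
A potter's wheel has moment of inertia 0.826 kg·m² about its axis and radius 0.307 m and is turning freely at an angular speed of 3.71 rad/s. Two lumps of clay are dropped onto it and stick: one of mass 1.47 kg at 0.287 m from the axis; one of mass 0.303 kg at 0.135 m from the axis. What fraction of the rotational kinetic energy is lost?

fraction ≈ 0.133

No external torque acts about the axis; L_before = L_after.
Added inertia Σmr² = (1.47)(0.287)² + (0.303)(0.135)² = 0.1266 kg·m²; I_f = 0.8260 + 0.1266 = 0.9526 kg·m².
ω_f = I_p ω_i / I_f = (0.8260)(3.71) / 0.9526 = 3.217 rad/s.
KE_i = ½(0.8260)(3.710 rad/s)² = 5.685 J; KE_f = ½(0.9526)(3.217)² = 4.929 J.
Fraction lost = 0.1329.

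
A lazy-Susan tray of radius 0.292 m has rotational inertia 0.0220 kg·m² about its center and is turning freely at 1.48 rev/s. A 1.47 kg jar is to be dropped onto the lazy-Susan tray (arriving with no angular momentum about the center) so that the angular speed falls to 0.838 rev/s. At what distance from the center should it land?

The added mass arrives with no angular momentum about the center, and any external torque about the center is negligible, so the system's angular momentum is conserved.
I_p ω_i = (I_p + m r²) ω_f ⇒ m r² = I_p(ω_i/ω_f − 1) = 0.02200(1.48/0.838 − 1) = 0.01685 kg·m².
r = √(0.01685/1.47) = 0.1071 m.

r ≈ 0.107 m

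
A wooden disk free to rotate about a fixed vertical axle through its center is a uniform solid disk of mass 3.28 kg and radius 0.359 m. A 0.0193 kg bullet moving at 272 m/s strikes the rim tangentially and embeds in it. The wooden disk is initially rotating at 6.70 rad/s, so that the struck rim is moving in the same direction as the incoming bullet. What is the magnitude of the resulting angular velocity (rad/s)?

|ω_f| ≈ 15.4 rad/s

About the axle the impulsive forces during the collision are internal, so angular momentum about that axis is conserved.
I_p = ½(3.28)(0.359)² = 0.2114 kg·m². Taking the sense of the bullet's angular momentum as positive, L_{bullet} = m v R = (0.0193)(272)(0.359) = 1.885 kg·m²/s.
L_i = +I_p ω_p + m v R = +(0.2114)(6.70) + 1.885 = 3.301 kg·m²/s.
After sticking, I_f = I_p + m R² = 0.2114 + (0.0193)(0.359)² = 0.2139 kg·m².
ω_f = L_i / I_f = 3.301 / 0.2139 = 15.43 rad/s.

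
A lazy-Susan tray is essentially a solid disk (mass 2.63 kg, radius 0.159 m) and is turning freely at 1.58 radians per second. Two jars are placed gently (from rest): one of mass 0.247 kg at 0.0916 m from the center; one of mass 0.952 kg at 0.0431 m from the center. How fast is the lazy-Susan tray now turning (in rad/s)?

ω_f ≈ 1.42 rad/s

The added mass arrives with no angular momentum about the center, and any external torque about the center is negligible, so the system's angular momentum is conserved.
I_p = ½(2.63)(0.159)² = 0.03324 kg·m².
Added inertia Σmr² = (0.247)(0.0916)² + (0.952)(0.0431)² = 0.003841 kg·m²; I_f = 0.03324 + 0.003841 = 0.03709 kg·m².
ω_f = I_p ω_i / I_f = (0.03324)(1.58) / 0.03709 = 1.416 rad/s.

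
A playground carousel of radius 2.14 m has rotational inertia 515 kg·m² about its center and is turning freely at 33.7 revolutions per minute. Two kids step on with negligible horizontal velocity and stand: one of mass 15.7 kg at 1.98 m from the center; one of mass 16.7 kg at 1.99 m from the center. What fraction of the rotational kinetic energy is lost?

fraction ≈ 0.199

The added mass arrives with no angular momentum about the center, and any external torque about the center is negligible, so the system's angular momentum is conserved.
Added inertia Σmr² = (15.7)(1.98)² + (16.7)(1.99)² = 127.7 kg·m²; I_f = 515.0 + 127.7 = 642.7 kg·m².
ω_f = I_p ω_i / I_f = (515.0)(33.7) / 642.7 = 27.00 rpm.
KE_i = ½(515.0)(3.529 rad/s)² = 3207 J; KE_f = ½(642.7)(2.828)² = 2570 J.
Fraction lost = 0.1987.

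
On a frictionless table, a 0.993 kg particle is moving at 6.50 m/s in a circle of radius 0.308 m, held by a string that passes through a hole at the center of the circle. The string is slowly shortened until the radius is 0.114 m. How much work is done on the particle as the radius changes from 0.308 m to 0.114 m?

W ≈ 132 J

The only horizontal force on the mass is along the cord (radial), so it exerts no torque about the hole and angular momentum m v r is conserved.
v₂ = v₁ r₁ / r₂ = (6.50)(0.308) / (0.114) = 17.56 m/s.
W = ΔKE = ½m(v₂² − v₁²) = 132.1 J.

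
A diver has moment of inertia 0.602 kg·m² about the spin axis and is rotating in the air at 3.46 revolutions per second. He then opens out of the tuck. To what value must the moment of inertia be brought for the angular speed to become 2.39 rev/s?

I₂ ≈ 0.872 kg·m²

Angular momentum about the spin axis is conserved since the torque about it is zero.
I₂ = I₁ω₁ / ω₂ = (0.602)(3.46) / (2.39) = 0.8715 kg·m².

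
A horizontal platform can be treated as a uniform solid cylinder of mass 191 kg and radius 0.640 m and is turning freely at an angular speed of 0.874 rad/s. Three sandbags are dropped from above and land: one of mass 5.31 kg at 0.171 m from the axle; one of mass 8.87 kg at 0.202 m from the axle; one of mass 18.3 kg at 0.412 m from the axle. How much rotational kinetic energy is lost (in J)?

energy lost ≈ 1.27 J

The added mass arrives with no angular momentum about the axle, and any external torque about the axle is negligible, so the system's angular momentum is conserved.
I_p = ½(191)(0.640)² = 39.12 kg·m².
Added inertia Σmr² = (5.31)(0.171)² + (8.87)(0.202)² + (18.3)(0.412)² = 3.624 kg·m²; I_f = 39.12 + 3.624 = 42.74 kg·m².
ω_f = I_p ω_i / I_f = (39.12)(0.874) / 42.74 = 0.7999 rad/s.
KE_i = ½(39.12)(0.8740 rad/s)² = 14.94 J; KE_f = ½(42.74)(0.7999)² = 13.67 J.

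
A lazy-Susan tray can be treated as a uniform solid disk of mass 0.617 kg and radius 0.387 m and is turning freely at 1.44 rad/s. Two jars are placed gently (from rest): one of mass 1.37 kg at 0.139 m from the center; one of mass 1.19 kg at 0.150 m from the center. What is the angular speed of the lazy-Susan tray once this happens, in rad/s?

ω_f ≈ 0.669 rad/s

The added mass arrives with no angular momentum about the center, and any external torque about the center is negligible, so the system's angular momentum is conserved.
I_p = ½(0.617)(0.387)² = 0.04620 kg·m².
Added inertia Σmr² = (1.37)(0.139)² + (1.19)(0.150)² = 0.05324 kg·m²; I_f = 0.04620 + 0.05324 = 0.09945 kg·m².
ω_f = I_p ω_i / I_f = (0.04620)(1.44) / 0.09945 = 0.6690 rad/s.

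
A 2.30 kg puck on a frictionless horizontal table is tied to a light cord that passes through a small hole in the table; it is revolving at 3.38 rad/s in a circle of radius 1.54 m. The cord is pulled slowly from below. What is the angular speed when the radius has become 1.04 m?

The constraining force is radial, so m r² ω about the center is conserved.
ω₂ = ω₁ (r₁/r₂)² = (3.38)(1.54/1.04)² = 7.411 rad/s.

ω₂ ≈ 7.41 rad/s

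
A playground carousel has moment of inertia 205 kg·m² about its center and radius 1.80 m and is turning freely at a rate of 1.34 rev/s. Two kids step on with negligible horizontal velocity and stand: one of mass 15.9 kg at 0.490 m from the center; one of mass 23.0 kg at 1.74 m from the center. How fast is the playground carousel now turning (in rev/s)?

No external torque acts about the center; L_before = L_after.
Added inertia Σmr² = (15.9)(0.490)² + (23.0)(1.74)² = 73.45 kg·m²; I_f = 205.0 + 73.45 = 278.5 kg·m².
ω_f = I_p ω_i / I_f = (205.0)(1.34) / 278.5 = 0.9865 rev/s.

ω_f ≈ 0.987 rev/s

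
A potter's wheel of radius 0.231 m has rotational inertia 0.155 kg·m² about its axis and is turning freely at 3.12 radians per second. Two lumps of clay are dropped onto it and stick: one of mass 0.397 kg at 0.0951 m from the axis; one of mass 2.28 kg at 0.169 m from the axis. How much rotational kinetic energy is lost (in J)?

No external torque acts about the axis; L_before = L_after.
Added inertia Σmr² = (0.397)(0.0951)² + (2.28)(0.169)² = 0.06871 kg·m²; I_f = 0.1550 + 0.06871 = 0.2237 kg·m².
ω_f = I_p ω_i / I_f = (0.1550)(3.12) / 0.2237 = 2.162 rad/s.
KE_i = ½(0.1550)(3.120 rad/s)² = 0.7544 J; KE_f = ½(0.2237)(2.162)² = 0.5227 J.

energy lost ≈ 0.232 J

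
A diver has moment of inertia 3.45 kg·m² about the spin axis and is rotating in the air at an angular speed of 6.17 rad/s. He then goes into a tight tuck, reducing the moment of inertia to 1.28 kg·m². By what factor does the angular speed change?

Angular momentum about the spin axis is conserved since the torque about it is zero.
ω₂/ω₁ = I₁/I₂ = 3.450 / 1.280 = 2.695.

ω₂/ω₁ ≈ 2.70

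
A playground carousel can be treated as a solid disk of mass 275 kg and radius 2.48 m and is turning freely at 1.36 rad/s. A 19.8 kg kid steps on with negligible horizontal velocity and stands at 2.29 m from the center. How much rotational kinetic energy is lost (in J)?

The added mass arrives with no angular momentum about the center, and any external torque about the center is negligible, so the system's angular momentum is conserved.
I_p = ½(275)(2.48)² = 845.7 kg·m².
Added inertia Σmr² = (19.8)(2.29)² = 103.8 kg·m²; I_f = 845.7 + 103.8 = 949.5 kg·m².
ω_f = I_p ω_i / I_f = (845.7)(1.36) / 949.5 = 1.211 rad/s.
KE_i = ½(845.7)(1.360 rad/s)² = 782.1 J; KE_f = ½(949.5)(1.211)² = 696.6 J.

energy lost ≈ 85.5 J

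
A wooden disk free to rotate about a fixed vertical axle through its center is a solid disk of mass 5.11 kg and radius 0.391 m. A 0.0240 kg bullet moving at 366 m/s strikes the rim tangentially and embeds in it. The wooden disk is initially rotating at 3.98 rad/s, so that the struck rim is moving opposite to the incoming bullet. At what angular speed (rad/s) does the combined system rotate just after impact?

|ω_f| ≈ 4.77 rad/s

About the axle the impulsive forces during the collision are internal, so angular momentum about that axis is conserved.
I_p = ½(5.11)(0.391)² = 0.3906 kg·m². Taking the sense of the bullet's angular momentum as positive, L_{bullet} = m v R = (0.0240)(366)(0.391) = 3.435 kg·m²/s.
L_i = −I_p ω_p + m v R = −(0.3906)(3.98) + 3.435 = 1.880 kg·m²/s.
After sticking, I_f = I_p + m R² = 0.3906 + (0.0240)(0.391)² = 0.3943 kg·m².
ω_f = L_i / I_f = 1.880 / 0.3943 = 4.768 rad/s.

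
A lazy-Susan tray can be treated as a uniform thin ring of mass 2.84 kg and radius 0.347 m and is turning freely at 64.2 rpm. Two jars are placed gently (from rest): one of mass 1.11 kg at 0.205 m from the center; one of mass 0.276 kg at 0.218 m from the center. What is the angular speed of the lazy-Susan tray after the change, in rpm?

ω_f ≈ 54.6 rpm

The added mass arrives with no angular momentum about the center, and any external torque about the center is negligible, so the system's angular momentum is conserved.
I_p = (2.84)(0.347)² = 0.3420 kg·m².
Added inertia Σmr² = (1.11)(0.205)² + (0.276)(0.218)² = 0.05976 kg·m²; I_f = 0.3420 + 0.05976 = 0.4017 kg·m².
ω_f = I_p ω_i / I_f = (0.3420)(64.2) / 0.4017 = 54.65 rpm.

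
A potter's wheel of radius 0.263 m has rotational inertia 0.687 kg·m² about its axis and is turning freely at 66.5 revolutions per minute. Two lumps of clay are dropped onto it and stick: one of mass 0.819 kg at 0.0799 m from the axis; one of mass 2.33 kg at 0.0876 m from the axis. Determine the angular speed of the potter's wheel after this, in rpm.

ω_f ≈ 64.3 rpm

No external torque acts about the axis; L_before = L_after.
Added inertia Σmr² = (0.819)(0.0799)² + (2.33)(0.0876)² = 0.02311 kg·m²; I_f = 0.6870 + 0.02311 = 0.7101 kg·m².
ω_f = I_p ω_i / I_f = (0.6870)(66.5) / 0.7101 = 64.34 rpm.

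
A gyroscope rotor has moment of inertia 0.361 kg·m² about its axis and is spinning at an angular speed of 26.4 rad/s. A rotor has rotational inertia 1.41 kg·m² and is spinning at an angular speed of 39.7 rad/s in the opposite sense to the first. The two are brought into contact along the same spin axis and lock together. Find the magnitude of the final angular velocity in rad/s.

The coupling torques are internal; angular momentum about the shared axis is conserved.
Taking A's sense as positive: L = (0.3610)(26.4) − (1.410)(39.7) = -46.45 kg·m²·rad/s.
Combined I = 0.3610 + 1.410 = 1.771 kg·m².
ω_f = L / I = -46.45 / 1.771 = -26.23 rad/s.

|ω_f| ≈ 26.2 rad/s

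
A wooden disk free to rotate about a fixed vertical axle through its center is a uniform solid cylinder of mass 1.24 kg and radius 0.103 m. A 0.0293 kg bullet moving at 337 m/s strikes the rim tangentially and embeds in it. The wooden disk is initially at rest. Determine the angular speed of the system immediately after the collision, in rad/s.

|ω_f| ≈ 148 rad/s

The axle reaction passes through the axle and exerts no torque about it; angular momentum about the axle is conserved through the impact.
I_p = ½(1.24)(0.103)² = 0.006578 kg·m². Taking the sense of the bullet's angular momentum as positive, L_{bullet} = m v R = (0.0293)(337)(0.103) = 1.017 kg·m²/s.
L_i = 0 + 1.017 = 1.017 kg·m²/s.
After sticking, I_f = I_p + m R² = 0.006578 + (0.0293)(0.103)² = 0.006888 kg·m².
ω_f = L_i / I_f = 1.017 / 0.006888 = 147.6 rad/s.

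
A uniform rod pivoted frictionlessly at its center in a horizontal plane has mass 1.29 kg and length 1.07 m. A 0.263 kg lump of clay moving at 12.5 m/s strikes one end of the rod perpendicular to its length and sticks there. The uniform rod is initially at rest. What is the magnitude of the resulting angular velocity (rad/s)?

|ω_f| ≈ 8.87 rad/s

About the pivot the impulsive forces during the collision are internal, so angular momentum about that axis is conserved.
I_p = (1/12)(1.29)(1.07)² = 0.1231 kg·m². Taking the sense of the lump of clay's angular momentum as positive, L_{lump} = m v R = (0.263)(12.5)(1.07/2) = 1.759 kg·m²/s.
L_i = 0 + 1.759 = 1.759 kg·m²/s.
After sticking, I_f = I_p + m R² = 0.1231 + (0.263)(1.07/2)² = 0.1984 kg·m².
ω_f = L_i / I_f = 1.759 / 0.1984 = 8.867 rad/s.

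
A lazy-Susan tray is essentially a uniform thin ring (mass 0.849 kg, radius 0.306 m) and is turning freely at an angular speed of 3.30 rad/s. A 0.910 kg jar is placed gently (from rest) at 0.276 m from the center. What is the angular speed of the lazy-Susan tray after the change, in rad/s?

The added mass arrives with no angular momentum about the center, and any external torque about the center is negligible, so the system's angular momentum is conserved.
I_p = (0.849)(0.306)² = 0.07950 kg·m².
Added inertia Σmr² = (0.910)(0.276)² = 0.06932 kg·m²; I_f = 0.07950 + 0.06932 = 0.1488 kg·m².
ω_f = I_p ω_i / I_f = (0.07950)(3.30) / 0.1488 = 1.763 rad/s.

ω_f ≈ 1.76 rad/s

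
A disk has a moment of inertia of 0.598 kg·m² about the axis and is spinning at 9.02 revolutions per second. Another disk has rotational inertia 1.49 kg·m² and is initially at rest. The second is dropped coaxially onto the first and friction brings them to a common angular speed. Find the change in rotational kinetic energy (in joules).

No external torque acts about the common axis, so total angular momentum is conserved.
Taking A's sense as positive: L = (0.5980)(9.02) = 5.394 kg·m²·rev/s.
Combined I = 0.5980 + 1.490 = 2.088 kg·m².
ω_f = L / I = 5.394 / 2.088 = 2.583 rev/s.
KE_i = ½ΣIω² = 960.4 J; KE_f = ½(2.088)(16.23)² = 275.1 J.

ΔKE ≈ -685 J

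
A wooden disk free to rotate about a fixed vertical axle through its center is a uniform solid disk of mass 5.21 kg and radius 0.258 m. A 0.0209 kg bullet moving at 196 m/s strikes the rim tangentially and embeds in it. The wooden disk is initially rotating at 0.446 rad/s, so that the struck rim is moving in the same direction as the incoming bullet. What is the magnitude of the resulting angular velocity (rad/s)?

The axle reaction passes through the axle and exerts no torque about it; angular momentum about the axle is conserved through the impact.
I_p = ½(5.21)(0.258)² = 0.1734 kg·m². Taking the sense of the bullet's angular momentum as positive, L_{bullet} = m v R = (0.0209)(196)(0.258) = 1.057 kg·m²/s.
L_i = +I_p ω_p + m v R = +(0.1734)(0.446) + 1.057 = 1.134 kg·m²/s.
After sticking, I_f = I_p + m R² = 0.1734 + (0.0209)(0.258)² = 0.1748 kg·m².
ω_f = L_i / I_f = 1.134 / 0.1748 = 6.489 rad/s.

|ω_f| ≈ 6.49 rad/s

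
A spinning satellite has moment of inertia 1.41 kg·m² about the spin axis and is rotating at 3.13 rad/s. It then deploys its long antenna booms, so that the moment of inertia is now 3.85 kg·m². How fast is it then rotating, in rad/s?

ω₂ ≈ 1.15 rad/s

Angular momentum about the spin axis is conserved since the torque about it is zero.
ω₂ = I₁ω₁ / I₂ = (1.410)(3.13 rad/s) / (3.850) = 1.146 rad/s.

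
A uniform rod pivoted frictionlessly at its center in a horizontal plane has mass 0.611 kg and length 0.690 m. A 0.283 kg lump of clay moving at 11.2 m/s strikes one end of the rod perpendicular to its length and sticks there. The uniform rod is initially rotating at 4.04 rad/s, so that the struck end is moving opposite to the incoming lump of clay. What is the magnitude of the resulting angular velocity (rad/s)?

|ω_f| ≈ 17.2 rad/s

The axle reaction passes through the pivot and exerts no torque about it; angular momentum about the pivot is conserved through the impact.
I_p = (1/12)(0.611)(0.690)² = 0.02424 kg·m². Taking the sense of the lump of clay's angular momentum as positive, L_{lump} = m v R = (0.283)(11.2)(0.690/2) = 1.094 kg·m²/s.
L_i = −I_p ω_p + m v R = −(0.02424)(4.04) + 1.094 = 0.9956 kg·m²/s.
After sticking, I_f = I_p + m R² = 0.02424 + (0.283)(0.690/2)² = 0.05793 kg·m².
ω_f = L_i / I_f = 0.9956 / 0.05793 = 17.19 rad/s.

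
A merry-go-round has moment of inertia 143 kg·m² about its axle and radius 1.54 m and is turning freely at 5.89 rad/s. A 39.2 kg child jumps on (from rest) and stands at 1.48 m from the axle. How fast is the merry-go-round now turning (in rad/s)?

ω_f ≈ 3.68 rad/s

The added mass arrives with no angular momentum about the axle, and any external torque about the axle is negligible, so the system's angular momentum is conserved.
Added inertia Σmr² = (39.2)(1.48)² = 85.86 kg·m²; I_f = 143.0 + 85.86 = 228.9 kg·m².
ω_f = I_p ω_i / I_f = (143.0)(5.89) / 228.9 = 3.680 rad/s.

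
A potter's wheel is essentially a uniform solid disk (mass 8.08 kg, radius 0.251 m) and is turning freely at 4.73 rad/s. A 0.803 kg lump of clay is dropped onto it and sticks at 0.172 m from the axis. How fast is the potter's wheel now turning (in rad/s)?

ω_f ≈ 4.33 rad/s

No external torque acts about the axis; L_before = L_after.
I_p = ½(8.08)(0.251)² = 0.2545 kg·m².
Added inertia Σmr² = (0.803)(0.172)² = 0.02376 kg·m²; I_f = 0.2545 + 0.02376 = 0.2783 kg·m².
ω_f = I_p ω_i / I_f = (0.2545)(4.73) / 0.2783 = 4.326 rad/s.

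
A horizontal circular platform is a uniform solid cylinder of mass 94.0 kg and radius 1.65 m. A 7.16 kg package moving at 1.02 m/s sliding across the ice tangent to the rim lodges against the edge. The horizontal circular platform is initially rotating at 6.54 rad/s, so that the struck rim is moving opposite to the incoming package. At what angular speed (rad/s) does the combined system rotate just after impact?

About the central axle the impulsive forces during the collision are internal, so angular momentum about that axis is conserved.
I_p = ½(94.0)(1.65)² = 128.0 kg·m². Taking the sense of the package's angular momentum as positive, L_{package} = m v R = (7.16)(1.02)(1.65) = 12.05 kg·m²/s.
L_i = −I_p ω_p + m v R = −(128.0)(6.54) + 12.05 = -824.8 kg·m²/s.
After sticking, I_f = I_p + m R² = 128.0 + (7.16)(1.65)² = 147.5 kg·m².
ω_f = L_i / I_f = -824.8 / 147.5 = -5.594 rad/s.

|ω_f| ≈ 5.59 rad/s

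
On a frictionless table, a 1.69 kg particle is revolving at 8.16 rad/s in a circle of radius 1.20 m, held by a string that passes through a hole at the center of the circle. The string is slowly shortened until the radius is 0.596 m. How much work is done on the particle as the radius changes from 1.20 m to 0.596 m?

No torque about the axis ⇒ m r₁² ω₁ = m r₂² ω₂.
ω₂ = ω₁ (r₁/r₂)² = (8.16)(1.20/0.596)² = 33.08 rad/s.
W = ΔKE = ½m(v₂² − v₁²) = 247.4 J.

W ≈ 247 J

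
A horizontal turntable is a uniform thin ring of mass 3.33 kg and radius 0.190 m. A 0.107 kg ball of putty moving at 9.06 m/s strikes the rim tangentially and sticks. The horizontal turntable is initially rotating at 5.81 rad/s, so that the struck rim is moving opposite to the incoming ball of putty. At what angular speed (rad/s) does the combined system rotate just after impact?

About the axle the impulsive forces during the collision are internal, so angular momentum about that axis is conserved.
I_p = (3.33)(0.190)² = 0.1202 kg·m². Taking the sense of the ball of putty's angular momentum as positive, L_{ball} = m v R = (0.107)(9.06)(0.190) = 0.1842 kg·m²/s.
L_i = −I_p ω_p + m v R = −(0.1202)(5.81) + 0.1842 = -0.5142 kg·m²/s.
After sticking, I_f = I_p + m R² = 0.1202 + (0.107)(0.190)² = 0.1241 kg·m².
ω_f = L_i / I_f = -0.5142 / 0.1241 = -4.145 rad/s.

|ω_f| ≈ 4.14 rad/s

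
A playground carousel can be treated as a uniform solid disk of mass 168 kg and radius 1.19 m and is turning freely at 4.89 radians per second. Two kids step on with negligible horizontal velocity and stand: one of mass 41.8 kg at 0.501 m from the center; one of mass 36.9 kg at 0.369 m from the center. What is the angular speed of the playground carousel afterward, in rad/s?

The added mass arrives with no angular momentum about the center, and any external torque about the center is negligible, so the system's angular momentum is conserved.
I_p = ½(168)(1.19)² = 119.0 kg·m².
Added inertia Σmr² = (41.8)(0.501)² + (36.9)(0.369)² = 15.52 kg·m²; I_f = 119.0 + 15.52 = 134.5 kg·m².
ω_f = I_p ω_i / I_f = (119.0)(4.89) / 134.5 = 4.326 rad/s.

ω_f ≈ 4.33 rad/s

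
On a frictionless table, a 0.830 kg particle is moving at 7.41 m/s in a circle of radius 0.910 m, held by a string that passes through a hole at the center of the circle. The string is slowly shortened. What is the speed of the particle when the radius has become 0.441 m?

The only horizontal force on the mass is along the cord (radial), so it exerts no torque about the hole and angular momentum m v r is conserved.
v₂ = v₁ r₁ / r₂ = (7.41)(0.910) / (0.441) = 15.29 m/s.

v₂ ≈ 15.3 m/s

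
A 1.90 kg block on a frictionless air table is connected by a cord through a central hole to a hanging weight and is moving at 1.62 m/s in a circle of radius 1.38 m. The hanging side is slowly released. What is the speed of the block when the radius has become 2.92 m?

v₂ ≈ 0.766 m/s

Central (radial) force ⇒ zero torque about the center ⇒ m v r is constant.
v₂ = v₁ r₁ / r₂ = (1.62)(1.38) / (2.92) = 0.7656 m/s.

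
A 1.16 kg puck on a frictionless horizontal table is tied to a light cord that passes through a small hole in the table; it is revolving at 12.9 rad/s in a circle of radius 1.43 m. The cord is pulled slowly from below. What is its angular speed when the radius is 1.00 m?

The constraining force is radial, so m r² ω about the center is conserved.
ω₂ = ω₁ (r₁/r₂)² = (12.9)(1.43/1.00)² = 26.38 rad/s.

ω₂ ≈ 26.4 rad/s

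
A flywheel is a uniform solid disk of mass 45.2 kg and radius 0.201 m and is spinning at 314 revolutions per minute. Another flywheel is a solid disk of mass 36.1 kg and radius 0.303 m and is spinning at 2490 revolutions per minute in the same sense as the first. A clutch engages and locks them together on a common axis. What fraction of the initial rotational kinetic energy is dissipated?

The coupling torques are internal; angular momentum about the shared axis is conserved.
Moments of inertia: I_A = ½(45.2)(0.201)² = 0.9131 kg·m²; I_B = ½(36.1)(0.303)² = 1.657 kg·m².
Taking A's sense as positive: L = (0.9131)(314) + (1.657)(2490) = 4413 kg·m²·rpm.
Combined I = 0.9131 + 1.657 = 2.570 kg·m².
ω_f = L / I = 4413 / 2.570 = 1717 rpm.
KE_i = ½ΣIω² = 56830 J; KE_f = ½(2.570)(179.8)² = 41550 J.
Fraction dissipated = (KE_i − KE_f)/KE_i = 0.2689.

fraction ≈ 0.269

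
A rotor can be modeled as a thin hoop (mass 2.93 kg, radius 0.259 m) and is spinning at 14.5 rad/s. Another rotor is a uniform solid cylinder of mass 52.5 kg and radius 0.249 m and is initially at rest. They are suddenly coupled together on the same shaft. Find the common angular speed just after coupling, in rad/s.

No external torque acts about the common axis, so total angular momentum is conserved.
Moments of inertia: I_A = (2.93)(0.259)² = 0.1965 kg·m²; I_B = ½(52.5)(0.249)² = 1.628 kg·m².
Taking A's sense as positive: L = (0.1965)(14.5) = 2.850 kg·m²·rad/s.
Combined I = 0.1965 + 1.628 = 1.824 kg·m².
ω_f = L / I = 2.850 / 1.824 = 1.562 rad/s.

|ω_f| ≈ 1.56 rad/s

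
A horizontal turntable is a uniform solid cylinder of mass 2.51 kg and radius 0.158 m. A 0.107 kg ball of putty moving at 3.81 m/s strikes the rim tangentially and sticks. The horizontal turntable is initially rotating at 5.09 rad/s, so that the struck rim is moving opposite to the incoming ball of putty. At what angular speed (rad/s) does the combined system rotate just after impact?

The axle reaction passes through the axle and exerts no torque about it; angular momentum about the axle is conserved through the impact.
I_p = ½(2.51)(0.158)² = 0.03133 kg·m². Taking the sense of the ball of putty's angular momentum as positive, L_{ball} = m v R = (0.107)(3.81)(0.158) = 0.06441 kg·m²/s.
L_i = −I_p ω_p + m v R = −(0.03133)(5.09) + 0.06441 = -0.09506 kg·m²/s.
After sticking, I_f = I_p + m R² = 0.03133 + (0.107)(0.158)² = 0.03400 kg·m².
ω_f = L_i / I_f = -0.09506 / 0.03400 = -2.796 rad/s.

|ω_f| ≈ 2.80 rad/s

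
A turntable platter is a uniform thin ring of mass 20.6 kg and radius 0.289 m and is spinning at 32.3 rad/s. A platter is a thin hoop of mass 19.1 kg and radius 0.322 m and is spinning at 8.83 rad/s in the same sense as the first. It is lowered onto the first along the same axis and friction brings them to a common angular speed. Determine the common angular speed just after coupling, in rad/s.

|ω_f| ≈ 19.7 rad/s

No external torque acts about the common axis, so total angular momentum is conserved.
Moments of inertia: I_A = (20.6)(0.289)² = 1.721 kg·m²; I_B = (19.1)(0.322)² = 1.980 kg·m².
Taking A's sense as positive: L = (1.721)(32.3) + (1.980)(8.83) = 73.06 kg·m²·rad/s.
Combined I = 1.721 + 1.980 = 3.701 kg·m².
ω_f = L / I = 73.06 / 3.701 = 19.74 rad/s.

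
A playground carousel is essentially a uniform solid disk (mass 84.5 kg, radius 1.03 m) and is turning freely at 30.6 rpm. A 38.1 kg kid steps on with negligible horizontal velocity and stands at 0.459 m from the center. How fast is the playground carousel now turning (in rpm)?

ω_f ≈ 26.0 rpm

No external torque acts about the center; L_before = L_after.
I_p = ½(84.5)(1.03)² = 44.82 kg·m².
Added inertia Σmr² = (38.1)(0.459)² = 8.027 kg·m²; I_f = 44.82 + 8.027 = 52.85 kg·m².
ω_f = I_p ω_i / I_f = (44.82)(30.6) / 52.85 = 25.95 rpm.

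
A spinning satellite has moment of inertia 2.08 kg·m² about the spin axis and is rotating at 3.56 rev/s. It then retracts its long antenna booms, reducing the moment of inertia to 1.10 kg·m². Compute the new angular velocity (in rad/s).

No external torque acts about the spin axis, so angular momentum is conserved.
ω₂ = I₁ω₁ / I₂ = (2.080)(3.56 rev/s) / (1.100) = 6.732 rev/s = 42.30 rad/s.

ω₂ ≈ 42.3 rad/s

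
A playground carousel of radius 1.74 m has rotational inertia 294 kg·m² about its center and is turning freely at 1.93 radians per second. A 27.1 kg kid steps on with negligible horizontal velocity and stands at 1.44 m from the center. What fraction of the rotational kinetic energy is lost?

The added mass arrives with no angular momentum about the center, and any external torque about the center is negligible, so the system's angular momentum is conserved.
Added inertia Σmr² = (27.1)(1.44)² = 56.19 kg·m²; I_f = 294.0 + 56.19 = 350.2 kg·m².
ω_f = I_p ω_i / I_f = (294.0)(1.93) / 350.2 = 1.620 rad/s.
KE_i = ½(294.0)(1.930 rad/s)² = 547.6 J; KE_f = ½(350.2)(1.620)² = 459.7 J.
Fraction lost = 0.1605.

fraction ≈ 0.160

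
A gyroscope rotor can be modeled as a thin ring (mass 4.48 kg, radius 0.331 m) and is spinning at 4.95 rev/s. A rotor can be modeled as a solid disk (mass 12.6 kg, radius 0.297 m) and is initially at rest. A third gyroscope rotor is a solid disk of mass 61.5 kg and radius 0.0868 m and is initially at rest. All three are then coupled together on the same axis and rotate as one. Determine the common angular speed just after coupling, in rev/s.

|ω_f| ≈ 1.90 rev/s

The coupling torques are internal; angular momentum about the shared axis is conserved.
Moments of inertia: I_A = (4.48)(0.331)² = 0.4908 kg·m²; I_B = ½(12.6)(0.297)² = 0.5557 kg·m²; I_C = ½(61.5)(0.0868)² = 0.2317 kg·m².
Taking A's sense as positive: L = (0.4908)(4.95) = 2.430 kg·m²·rev/s.
Combined I = 0.4908 + 0.5557 + 0.2317 = 1.278 kg·m².
ω_f = L / I = 2.430 / 1.278 = 1.901 rev/s.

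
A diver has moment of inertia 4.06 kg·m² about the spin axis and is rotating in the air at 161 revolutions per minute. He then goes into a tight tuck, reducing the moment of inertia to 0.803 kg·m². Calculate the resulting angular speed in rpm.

ω₂ ≈ 814 rpm

With no external torque about the axis, L is conserved: I₁ω₁ = I₂ω₂.
ω₂ = I₁ω₁ / I₂ = (4.060)(161 rpm) / (0.8030) = 814.0 rpm.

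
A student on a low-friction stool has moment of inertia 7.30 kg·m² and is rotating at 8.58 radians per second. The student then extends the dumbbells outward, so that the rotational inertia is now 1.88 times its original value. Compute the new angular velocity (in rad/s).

No external torque acts about the spin axis, so angular momentum is conserved.
I₂ = 1.88 × 7.30 = 13.72 kg·m².
ω₂ = I₁ω₁ / I₂ = (7.300)(8.58 rad/s) / (13.72) = 4.564 rad/s.

ω₂ ≈ 4.56 rad/s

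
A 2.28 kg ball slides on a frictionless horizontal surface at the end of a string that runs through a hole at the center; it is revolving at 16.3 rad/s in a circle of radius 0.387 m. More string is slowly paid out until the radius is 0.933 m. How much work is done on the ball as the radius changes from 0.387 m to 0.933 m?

W ≈ -37.6 J

No torque about the axis ⇒ m r₁² ω₁ = m r₂² ω₂.
ω₂ = ω₁ (r₁/r₂)² = (16.3)(0.387/0.933)² = 2.804 rad/s.
W = ΔKE = ½m(v₂² − v₁²) = -37.56 J.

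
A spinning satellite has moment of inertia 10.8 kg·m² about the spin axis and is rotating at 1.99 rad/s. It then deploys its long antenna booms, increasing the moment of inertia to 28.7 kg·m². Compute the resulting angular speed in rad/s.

No external torque acts about the spin axis, so angular momentum is conserved.
ω₂ = I₁ω₁ / I₂ = (10.80)(1.99 rad/s) / (28.70) = 0.7489 rad/s.

ω₂ ≈ 0.749 rad/s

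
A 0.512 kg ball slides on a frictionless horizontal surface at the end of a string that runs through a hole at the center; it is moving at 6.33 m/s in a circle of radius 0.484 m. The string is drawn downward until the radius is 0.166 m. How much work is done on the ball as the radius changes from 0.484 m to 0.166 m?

W ≈ 76.9 J

Central (radial) force ⇒ zero torque about the center ⇒ m v r is constant.
v₂ = v₁ r₁ / r₂ = (6.33)(0.484) / (0.166) = 18.46 m/s.
W = ΔKE = ½m(v₂² − v₁²) = 76.94 J.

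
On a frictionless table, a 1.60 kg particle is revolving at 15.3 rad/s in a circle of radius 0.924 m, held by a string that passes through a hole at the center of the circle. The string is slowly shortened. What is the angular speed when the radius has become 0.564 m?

No torque about the axis ⇒ m r₁² ω₁ = m r₂² ω₂.
ω₂ = ω₁ (r₁/r₂)² = (15.3)(0.924/0.564)² = 41.07 rad/s.

ω₂ ≈ 41.1 rad/s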